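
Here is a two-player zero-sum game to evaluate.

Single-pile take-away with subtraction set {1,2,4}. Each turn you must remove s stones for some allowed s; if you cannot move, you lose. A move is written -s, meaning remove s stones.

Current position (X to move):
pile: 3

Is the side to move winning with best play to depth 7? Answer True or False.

ply 1, X at 3 | -1=-1→2*; -2=-1→1
ply 2, O at 2 | -1=-1→1; -2=+1→0*
ply 3: 0 is terminal -1 (X); from 3 depth 7

X winning at [3]: False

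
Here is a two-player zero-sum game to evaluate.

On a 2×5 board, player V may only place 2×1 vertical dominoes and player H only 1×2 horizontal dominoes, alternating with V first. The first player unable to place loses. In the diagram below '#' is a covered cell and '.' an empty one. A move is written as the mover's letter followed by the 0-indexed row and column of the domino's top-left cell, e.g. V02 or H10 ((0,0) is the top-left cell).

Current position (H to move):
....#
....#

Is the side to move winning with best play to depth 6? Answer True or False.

H winning at [....#/....#]: True

[....#/....#] H move#1: H00:-1/##..#/....#, H01:+1/.##.#/....#*, H02:-1/..###/....#, H10:-1/....#/##..#, H11:+1/....#/.##.#, H12:-1/....#/..###
[.##.#/....#] V move#2: V00:-1/###.#/#...#*, V03:-1/.####/...##
[###.#/#...#] H move#3: H11:-1/###.#/###.#, H12:+1/###.#/#.###*
[###.#/#.###] end (terminal -1, V#4); searched ....#/....# to 6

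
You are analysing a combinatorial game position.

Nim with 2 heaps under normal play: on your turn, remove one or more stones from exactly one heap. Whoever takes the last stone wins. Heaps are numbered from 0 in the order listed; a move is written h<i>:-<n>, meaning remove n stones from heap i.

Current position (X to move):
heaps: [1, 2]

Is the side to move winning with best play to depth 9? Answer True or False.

p1 X@[(1,2)]: h0:-1[(0,2)]-1 h1:-1[(1,1)]+1* h1:-2[(1,0)]-1
p2 O@[(1,1)]: h0:-1[(0,1)]-1* h1:-1[(1,0)]-1
p3 X@[(0,1)]: h1:-1[(0,0)]+1*
p4 O@[(0,0)] terminal -1; root [(1,2)] d9

X winning at [(1,2)]: True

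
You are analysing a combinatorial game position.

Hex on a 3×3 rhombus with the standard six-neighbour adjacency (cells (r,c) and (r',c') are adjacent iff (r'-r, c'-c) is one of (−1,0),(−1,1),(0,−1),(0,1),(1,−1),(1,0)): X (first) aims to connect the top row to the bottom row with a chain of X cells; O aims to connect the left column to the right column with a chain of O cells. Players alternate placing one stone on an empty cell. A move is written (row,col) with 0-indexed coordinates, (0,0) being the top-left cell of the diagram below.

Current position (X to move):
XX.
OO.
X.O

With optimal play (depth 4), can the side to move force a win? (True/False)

[XX./OO./X.O] X move#1: (0,2):-1/XXX/OO./X.O*, (1,2):-1/XX./OOX/X.O, (2,1):-1/XX./OO./XXO
[XXX/OO./X.O] O move#2: (1,2):+1/XXX/OOO/X.O*, (2,1):+1/XXX/OO./XOO
[XXX/OOO/X.O] end (terminal -1, X#3); searched XX./OO./X.O to 4

X winning at [XX./OO./X.O]: False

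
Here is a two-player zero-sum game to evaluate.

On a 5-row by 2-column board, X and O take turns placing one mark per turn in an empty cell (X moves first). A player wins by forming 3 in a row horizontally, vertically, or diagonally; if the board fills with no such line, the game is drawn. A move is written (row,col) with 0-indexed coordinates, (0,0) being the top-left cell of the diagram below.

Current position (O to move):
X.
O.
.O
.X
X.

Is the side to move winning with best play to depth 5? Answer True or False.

O winning at [X./O./.O/.X/X.]: False

p1 O@[X./O./.O/.X/X.]: (0,1)[XO/O./.O/.X/X.]+0* (1,1)[X./OO/.O/.X/X.]+0 (2,0)[X./O./OO/.X/X.]+0 (3,0)[X./O./.O/OX/X.]+0 (4,1)[X./O./.O/.X/XO]+0
p2 X@[XO/O./.O/.X/X.]: (1,1)[XO/OX/.O/.X/X.]+0* (2,0)[XO/O./XO/.X/X.]-1 (3,0)[XO/O./.O/XX/X.]-1 (4,1)[XO/O./.O/.X/XX]-1
p3 O@[XO/OX/.O/.X/X.]: (2,0)[XO/OX/OO/.X/X.]+0* (3,0)[XO/OX/.O/OX/X.]+0 (4,1)[XO/OX/.O/.X/XO]+0
p4 X@[XO/OX/OO/.X/X.]: (3,0)[XO/OX/OO/XX/X.]+0* (4,1)[XO/OX/OO/.X/XX]-1
p5 O@[XO/OX/OO/XX/X.]: (4,1)[XO/OX/OO/XX/XO]+0*
p6 X@[XO/OX/OO/XX/XO] terminal +0; root [X./O./.O/.X/X.] d5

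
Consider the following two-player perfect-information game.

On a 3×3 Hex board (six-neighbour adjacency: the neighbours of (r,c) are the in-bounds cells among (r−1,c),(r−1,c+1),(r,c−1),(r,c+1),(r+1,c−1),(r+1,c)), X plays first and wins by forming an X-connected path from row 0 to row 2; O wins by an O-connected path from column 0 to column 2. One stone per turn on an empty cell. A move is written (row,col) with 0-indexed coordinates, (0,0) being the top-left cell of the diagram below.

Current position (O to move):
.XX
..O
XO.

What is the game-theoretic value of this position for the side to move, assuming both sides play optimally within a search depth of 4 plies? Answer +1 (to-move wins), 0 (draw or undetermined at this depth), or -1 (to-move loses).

ply 1, O at .XX/..O/XO. | (0,0)=-1→OXX/..O/XO.*; (1,0)=-1→.XX/O.O/XO.; (1,1)=-1→.XX/.OO/XO.; (2,2)=-1→.XX/..O/XOO
ply 2, X at OXX/..O/XO. | (1,0)=+1→OXX/X.O/XO.*; (1,1)=+1→OXX/.XO/XO.; (2,2)=+1→OXX/..O/XOX
ply 3: OXX/X.O/XO. is terminal -1 (O); from .XX/..O/XO. depth 4

value(.XX/..O/XO., O) = -1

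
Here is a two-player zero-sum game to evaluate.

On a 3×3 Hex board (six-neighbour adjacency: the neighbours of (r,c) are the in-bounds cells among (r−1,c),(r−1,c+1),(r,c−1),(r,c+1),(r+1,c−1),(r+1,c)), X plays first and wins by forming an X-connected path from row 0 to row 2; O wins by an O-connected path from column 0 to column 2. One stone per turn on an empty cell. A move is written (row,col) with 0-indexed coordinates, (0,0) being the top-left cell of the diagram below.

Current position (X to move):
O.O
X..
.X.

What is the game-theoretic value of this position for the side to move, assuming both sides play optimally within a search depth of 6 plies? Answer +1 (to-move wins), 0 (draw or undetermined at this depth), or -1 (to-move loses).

value(O.O/X../.X., X) = +1

ply 1, X at O.O/X../.X. | (0,1)=+1→OXO/X../.X.*; (1,1)=-1→O.O/XX./.X.; (1,2)=-1→O.O/X.X/.X.; (2,0)=-1→O.O/X../XX.; (2,2)=-1→O.O/X../.XX
ply 2, O at OXO/X../.X. | (1,1)=-1→OXO/XO./.X.*; (1,2)=-1→OXO/X.O/.X.; (2,0)=-1→OXO/X../OX.; (2,2)=-1→OXO/X../.XO
ply 3, X at OXO/XO./.X. | (1,2)=-1→OXO/XOX/.X.; (2,0)=+1→OXO/XO./XX.*; (2,2)=-1→OXO/XO./.XX
ply 4: OXO/XO./XX. is terminal -1 (O); from O.O/X../.X. depth 6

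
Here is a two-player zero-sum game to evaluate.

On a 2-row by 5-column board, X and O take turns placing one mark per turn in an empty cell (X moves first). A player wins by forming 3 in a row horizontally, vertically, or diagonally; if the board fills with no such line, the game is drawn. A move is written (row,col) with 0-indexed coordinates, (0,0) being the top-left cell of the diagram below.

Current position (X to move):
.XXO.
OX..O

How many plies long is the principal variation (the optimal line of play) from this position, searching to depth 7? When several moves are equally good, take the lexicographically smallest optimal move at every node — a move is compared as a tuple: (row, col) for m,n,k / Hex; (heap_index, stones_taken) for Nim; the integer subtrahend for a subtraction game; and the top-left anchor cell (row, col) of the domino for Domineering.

PV length from [.XXO./OX..O]: 1 ply

[.XXO./OX..O] X move#1: (0,0):+1/XXXO./OX..O*, (0,4):+0/.XXOX/OX..O, (1,2):+1/.XXO./OXX.O, (1,3):+1/.XXO./OX.XO
[XXXO./OX..O] end (terminal -1, O#2); searched .XXO./OX..O to 7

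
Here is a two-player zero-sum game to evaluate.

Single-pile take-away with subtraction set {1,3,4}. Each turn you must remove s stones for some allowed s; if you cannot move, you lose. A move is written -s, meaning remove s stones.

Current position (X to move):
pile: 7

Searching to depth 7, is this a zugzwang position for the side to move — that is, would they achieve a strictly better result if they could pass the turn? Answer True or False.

[7] X move#1: -1:-1/6*, -3:-1/4, -4:-1/3
[6] O move#2: -1:-1/5, -3:-1/3, -4:+1/2*
[2] X move#3: -1:-1/1*
[1] O move#4: -1:+1/0*
[0] end (terminal -1, X#5); searched 7 to 7
pass branch (O moves first from the same position):
  | [7] O move#1: -1:-1/6*, -3:-1/4, -4:-1/3
  | [6] X move#2: -1:-1/5, -3:-1/3, -4:+1/2*
  | [2] O move#3: -1:-1/1*
  | [1] X move#4: -1:+1/0*
  | [0] end (terminal -1, O#5); searched 7 to 7
X moving scores -1; X passing scores +1

zugzwang(7, X) = True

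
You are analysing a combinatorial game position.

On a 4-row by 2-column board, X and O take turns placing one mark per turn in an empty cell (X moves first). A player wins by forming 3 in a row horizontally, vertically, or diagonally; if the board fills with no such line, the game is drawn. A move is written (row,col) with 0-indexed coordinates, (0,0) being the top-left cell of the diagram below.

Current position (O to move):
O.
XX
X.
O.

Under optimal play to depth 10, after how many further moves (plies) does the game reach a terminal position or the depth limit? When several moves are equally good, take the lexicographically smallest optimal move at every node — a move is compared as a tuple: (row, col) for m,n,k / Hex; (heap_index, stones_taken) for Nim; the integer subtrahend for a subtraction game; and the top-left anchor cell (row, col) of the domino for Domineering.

PV length from [O./XX/X./O.]: 3 plies

[O./XX/X./O.] O move#1: (0,1):+0/OO/XX/X./O.*, (2,1):+0/O./XX/XO/O., (3,1):+0/O./XX/X./OO
[OO/XX/X./O.] X move#2: (2,1):+0/OO/XX/XX/O.*, (3,1):+0/OO/XX/X./OX
[OO/XX/XX/O.] O move#3: (3,1):+0/OO/XX/XX/OO*
[OO/XX/XX/OO] end (terminal +0, X#4); searched O./XX/X./O. to 10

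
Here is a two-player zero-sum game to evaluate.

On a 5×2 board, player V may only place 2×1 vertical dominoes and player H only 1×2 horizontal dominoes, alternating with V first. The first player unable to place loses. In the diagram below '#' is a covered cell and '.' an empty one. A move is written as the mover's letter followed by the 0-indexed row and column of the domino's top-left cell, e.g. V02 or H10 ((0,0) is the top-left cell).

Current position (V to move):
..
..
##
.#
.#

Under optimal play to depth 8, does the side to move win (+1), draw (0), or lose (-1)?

[../../##/.#/.#] V move#1: V00:+1/#./#./##/.#/.#*, V01:+1/.#/.#/##/.#/.#, V30:-1/../../##/##/##
[#./#./##/.#/.#] end (terminal -1, H#2); searched ../../##/.#/.# to 8

value(../../##/.#/.#, V) = +1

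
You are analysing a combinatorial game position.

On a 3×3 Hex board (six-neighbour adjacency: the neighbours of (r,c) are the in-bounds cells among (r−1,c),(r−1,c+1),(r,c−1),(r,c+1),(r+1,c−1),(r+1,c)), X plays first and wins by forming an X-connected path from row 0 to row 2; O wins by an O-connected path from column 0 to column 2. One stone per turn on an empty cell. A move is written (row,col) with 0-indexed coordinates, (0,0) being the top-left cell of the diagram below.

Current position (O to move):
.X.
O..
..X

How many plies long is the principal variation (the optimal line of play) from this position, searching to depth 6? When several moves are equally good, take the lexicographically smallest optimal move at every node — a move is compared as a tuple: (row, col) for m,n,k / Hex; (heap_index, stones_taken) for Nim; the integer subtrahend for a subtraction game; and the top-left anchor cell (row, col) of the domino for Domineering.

p1 O@[.X./O../..X]: (0,0)[OX./O../..X]-1 (0,2)[.XO/O../..X]-1 (1,1)[.X./OO./..X]+1* (1,2)[.X./O.O/..X]-1 (2,0)[.X./O../O.X]-1 (2,1)[.X./O../.OX]-1
p2 X@[.X./OO./..X]: (0,0)[XX./OO./..X]-1* (0,2)[.XX/OO./..X]-1 (1,2)[.X./OOX/..X]-1 (2,0)[.X./OO./X.X]-1 (2,1)[.X./OO./.XX]-1
p3 O@[XX./OO./..X]: (0,2)[XXO/OO./..X]+1* (1,2)[XX./OOO/..X]+1 (2,0)[XX./OO./O.X]+1 (2,1)[XX./OO./.OX]+1
p4 X@[XXO/OO./..X] terminal -1; root [.X./O../..X] d6

PV length from [.X./O../..X]: 3 plies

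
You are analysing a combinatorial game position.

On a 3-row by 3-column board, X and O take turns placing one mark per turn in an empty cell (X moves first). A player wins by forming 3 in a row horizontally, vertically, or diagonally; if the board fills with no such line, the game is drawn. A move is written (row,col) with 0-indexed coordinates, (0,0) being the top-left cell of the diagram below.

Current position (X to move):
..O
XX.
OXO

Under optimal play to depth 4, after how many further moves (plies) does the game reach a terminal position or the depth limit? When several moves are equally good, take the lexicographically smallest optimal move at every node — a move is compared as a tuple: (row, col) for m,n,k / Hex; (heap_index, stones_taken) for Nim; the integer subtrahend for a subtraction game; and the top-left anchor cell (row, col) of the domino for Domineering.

PV length from [..O/XX./OXO]: 1 ply

p1 X@[..O/XX./OXO]: (0,0)[X.O/XX./OXO]-1 (0,1)[.XO/XX./OXO]+1* (1,2)[..O/XXX/OXO]+1
p2 O@[.XO/XX./OXO] terminal -1; root [..O/XX./OXO] d4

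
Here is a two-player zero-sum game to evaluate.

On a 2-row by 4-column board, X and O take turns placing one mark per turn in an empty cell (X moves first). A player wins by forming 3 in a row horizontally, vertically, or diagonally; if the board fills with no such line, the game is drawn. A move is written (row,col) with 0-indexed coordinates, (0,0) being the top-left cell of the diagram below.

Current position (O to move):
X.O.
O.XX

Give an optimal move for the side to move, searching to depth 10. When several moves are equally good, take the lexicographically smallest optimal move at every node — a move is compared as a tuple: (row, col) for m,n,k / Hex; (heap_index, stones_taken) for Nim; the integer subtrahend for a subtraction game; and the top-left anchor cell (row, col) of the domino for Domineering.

O's best at [X.O./O.XX]: (1,1)

p1 O@[X.O./O.XX]: (0,1)[XOO./O.XX]-1 (0,3)[X.OO/O.XX]-1 (1,1)[X.O./OOXX]+0*
p2 X@[X.O./OOXX]: (0,1)[XXO./OOXX]+0* (0,3)[X.OX/OOXX]+0
p3 O@[XXO./OOXX]: (0,3)[XXOO/OOXX]+0*
p4 X@[XXOO/OOXX] terminal +0; root [X.O./O.XX] d10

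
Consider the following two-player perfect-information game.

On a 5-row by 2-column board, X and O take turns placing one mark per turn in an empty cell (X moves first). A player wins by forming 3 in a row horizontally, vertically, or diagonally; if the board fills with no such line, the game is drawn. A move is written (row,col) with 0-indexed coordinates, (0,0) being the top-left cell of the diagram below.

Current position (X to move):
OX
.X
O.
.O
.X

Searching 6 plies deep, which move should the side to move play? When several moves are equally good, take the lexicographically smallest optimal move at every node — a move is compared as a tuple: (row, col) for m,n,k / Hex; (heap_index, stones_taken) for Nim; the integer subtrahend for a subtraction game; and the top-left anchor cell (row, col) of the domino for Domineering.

p1 X@[OX/.X/O./.O/.X]: (1,0)[OX/XX/O./.O/.X]+0 (2,1)[OX/.X/OX/.O/.X]+1* (3,0)[OX/.X/O./XO/.X]-1 (4,0)[OX/.X/O./.O/XX]-1
p2 O@[OX/.X/OX/.O/.X] terminal -1; root [OX/.X/O./.O/.X] d6

X's best at [OX/.X/O./.O/.X]: (2,1)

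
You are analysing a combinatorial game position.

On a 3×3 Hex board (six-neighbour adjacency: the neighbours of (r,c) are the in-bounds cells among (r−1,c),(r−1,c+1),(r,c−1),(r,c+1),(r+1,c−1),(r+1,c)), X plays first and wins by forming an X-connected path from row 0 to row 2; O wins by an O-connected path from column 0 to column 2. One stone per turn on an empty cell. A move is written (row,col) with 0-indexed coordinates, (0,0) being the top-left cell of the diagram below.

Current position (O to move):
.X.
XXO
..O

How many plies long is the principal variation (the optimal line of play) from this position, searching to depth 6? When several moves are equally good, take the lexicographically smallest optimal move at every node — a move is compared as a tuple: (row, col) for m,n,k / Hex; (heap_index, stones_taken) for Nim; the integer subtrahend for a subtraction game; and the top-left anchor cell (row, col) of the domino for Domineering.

PV length from [.X./XXO/..O]: 4 plies

p1 O@[.X./XXO/..O]: (0,0)[OX./XXO/..O]-1* (0,2)[.XO/XXO/..O]-1 (2,0)[.X./XXO/O.O]-1 (2,1)[.X./XXO/.OO]-1
p2 X@[OX./XXO/..O]: (0,2)[OXX/XXO/..O]+1* (2,0)[OX./XXO/X.O]+1 (2,1)[OX./XXO/.XO]+1
p3 O@[OXX/XXO/..O]: (2,0)[OXX/XXO/O.O]-1* (2,1)[OXX/XXO/.OO]-1
p4 X@[OXX/XXO/O.O]: (2,1)[OXX/XXO/OXO]+1*
p5 O@[OXX/XXO/OXO] terminal -1; root [.X./XXO/..O] d6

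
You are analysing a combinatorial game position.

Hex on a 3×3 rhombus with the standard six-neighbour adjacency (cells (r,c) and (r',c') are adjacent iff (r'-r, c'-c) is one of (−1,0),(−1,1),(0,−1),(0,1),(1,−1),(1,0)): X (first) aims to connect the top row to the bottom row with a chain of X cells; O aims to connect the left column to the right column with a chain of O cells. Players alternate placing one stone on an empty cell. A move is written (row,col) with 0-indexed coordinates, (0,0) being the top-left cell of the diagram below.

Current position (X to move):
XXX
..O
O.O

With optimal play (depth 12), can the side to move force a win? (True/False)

X winning at [XXX/..O/O.O]: False

ply 1, X at XXX/..O/O.O | (1,0)=-1→XXX/X.O/O.O*; (1,1)=-1→XXX/.XO/O.O; (2,1)=-1→XXX/..O/OXO
ply 2, O at XXX/X.O/O.O | (1,1)=+1→XXX/XOO/O.O*; (2,1)=+1→XXX/X.O/OOO
ply 3: XXX/XOO/O.O is terminal -1 (X); from XXX/..O/O.O depth 12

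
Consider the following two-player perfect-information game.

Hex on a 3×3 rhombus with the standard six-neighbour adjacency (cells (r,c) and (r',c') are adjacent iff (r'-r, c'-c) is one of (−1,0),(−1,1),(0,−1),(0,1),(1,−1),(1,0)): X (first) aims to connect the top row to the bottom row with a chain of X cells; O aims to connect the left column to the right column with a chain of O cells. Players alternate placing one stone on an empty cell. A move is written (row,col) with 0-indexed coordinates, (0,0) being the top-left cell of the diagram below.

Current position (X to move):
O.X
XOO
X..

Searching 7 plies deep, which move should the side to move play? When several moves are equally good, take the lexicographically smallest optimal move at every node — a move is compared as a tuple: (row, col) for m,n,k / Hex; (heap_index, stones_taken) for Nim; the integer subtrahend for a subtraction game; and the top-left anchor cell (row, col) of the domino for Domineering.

X's best at [O.X/XOO/X..]: (0,1)

p1 X@[O.X/XOO/X..]: (0,1)[OXX/XOO/X..]+1* (2,1)[O.X/XOO/XX.]-1 (2,2)[O.X/XOO/X.X]-1
p2 O@[OXX/XOO/X..] terminal -1; root [O.X/XOO/X..] d7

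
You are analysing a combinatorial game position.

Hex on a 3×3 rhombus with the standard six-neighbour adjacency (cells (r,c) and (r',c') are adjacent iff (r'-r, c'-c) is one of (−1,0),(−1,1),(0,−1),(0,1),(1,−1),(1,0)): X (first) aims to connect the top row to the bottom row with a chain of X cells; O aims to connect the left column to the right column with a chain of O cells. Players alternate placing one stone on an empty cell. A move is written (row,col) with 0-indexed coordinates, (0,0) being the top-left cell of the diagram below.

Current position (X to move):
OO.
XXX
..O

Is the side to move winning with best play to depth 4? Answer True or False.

[OO./XXX/..O] X move#1: (0,2):+1/OOX/XXX/..O*, (2,0):-1/OO./XXX/X.O, (2,1):-1/OO./XXX/.XO
[OOX/XXX/..O] O move#2: (2,0):-1/OOX/XXX/O.O*, (2,1):-1/OOX/XXX/.OO
[OOX/XXX/O.O] X move#3: (2,1):+1/OOX/XXX/OXO*
[OOX/XXX/OXO] end (terminal -1, O#4); searched OO./XXX/..O to 4

X winning at [OO./XXX/..O]: True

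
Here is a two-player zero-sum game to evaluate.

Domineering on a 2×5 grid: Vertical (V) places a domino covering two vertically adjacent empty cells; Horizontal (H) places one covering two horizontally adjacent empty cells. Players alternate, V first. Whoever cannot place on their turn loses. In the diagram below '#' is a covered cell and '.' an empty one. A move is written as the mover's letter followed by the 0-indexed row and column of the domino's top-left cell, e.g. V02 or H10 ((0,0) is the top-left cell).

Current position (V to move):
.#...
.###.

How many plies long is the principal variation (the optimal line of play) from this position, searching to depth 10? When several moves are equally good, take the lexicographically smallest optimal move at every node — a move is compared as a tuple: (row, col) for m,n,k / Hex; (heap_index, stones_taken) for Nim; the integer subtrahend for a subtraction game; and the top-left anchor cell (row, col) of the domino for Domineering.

PV length from [.#.../.###.]: 3 plies

p1 V@[.#.../.###.]: V00[##.../####.]-1 V04[.#..#/.####]+1*
p2 H@[.#..#/.####]: H02[.####/.####]-1*
p3 V@[.####/.####]: V00[#####/#####]+1*
p4 H@[#####/#####] terminal -1; root [.#.../.###.] d10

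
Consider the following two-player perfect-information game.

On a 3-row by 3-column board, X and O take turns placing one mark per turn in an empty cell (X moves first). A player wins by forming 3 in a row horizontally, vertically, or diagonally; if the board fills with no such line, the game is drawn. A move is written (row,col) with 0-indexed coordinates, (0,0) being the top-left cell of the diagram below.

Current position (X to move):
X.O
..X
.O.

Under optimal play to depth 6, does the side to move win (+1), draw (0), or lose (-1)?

value(X.O/..X/.O., X) = +1

ply 1, X at X.O/..X/.O. | (0,1)=-1→XXO/..X/.O.; (1,0)=+1→X.O/X.X/.O.*; (1,1)=+1→X.O/.XX/.O.; (2,0)=+0→X.O/..X/XO.; (2,2)=-1→X.O/..X/.OX
ply 2, O at X.O/X.X/.O. | (0,1)=-1→XOO/X.X/.O.*; (1,1)=-1→X.O/XOX/.O.; (2,0)=-1→X.O/X.X/OO.; (2,2)=-1→X.O/X.X/.OO
ply 3, X at XOO/X.X/.O. | (1,1)=+1→XOO/XXX/.O.*; (2,0)=+1→XOO/X.X/XO.; (2,2)=-1→XOO/X.X/.OX
ply 4: XOO/XXX/.O. is terminal -1 (O); from X.O/..X/.O. depth 6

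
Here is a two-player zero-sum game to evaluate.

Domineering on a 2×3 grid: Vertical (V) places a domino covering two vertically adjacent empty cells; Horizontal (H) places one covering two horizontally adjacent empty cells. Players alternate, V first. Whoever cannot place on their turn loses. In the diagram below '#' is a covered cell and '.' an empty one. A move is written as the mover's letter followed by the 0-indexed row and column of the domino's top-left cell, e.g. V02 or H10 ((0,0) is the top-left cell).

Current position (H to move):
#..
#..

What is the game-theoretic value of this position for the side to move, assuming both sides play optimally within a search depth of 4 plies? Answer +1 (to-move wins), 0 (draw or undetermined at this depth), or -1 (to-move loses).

[#../#..] H move#1: H01:+1/###/#..*, H11:+1/#../###
[###/#..] end (terminal -1, V#2); searched #../#.. to 4

value(#../#.., H) = +1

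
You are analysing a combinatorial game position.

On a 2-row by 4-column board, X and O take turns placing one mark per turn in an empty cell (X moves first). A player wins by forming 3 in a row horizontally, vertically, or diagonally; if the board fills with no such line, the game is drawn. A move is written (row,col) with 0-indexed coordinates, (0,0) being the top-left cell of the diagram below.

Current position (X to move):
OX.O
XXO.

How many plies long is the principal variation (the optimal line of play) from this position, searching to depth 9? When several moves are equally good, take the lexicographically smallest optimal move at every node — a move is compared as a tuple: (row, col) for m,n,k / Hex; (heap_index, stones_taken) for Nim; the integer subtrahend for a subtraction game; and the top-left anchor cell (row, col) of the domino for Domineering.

PV length from [OX.O/XXO.]: 2 plies

ply 1, X at OX.O/XXO. | (0,2)=+0→OXXO/XXO.*; (1,3)=+0→OX.O/XXOX
ply 2, O at OXXO/XXO. | (1,3)=+0→OXXO/XXOO*
ply 3: OXXO/XXOO is terminal +0 (X); from OX.O/XXO. depth 9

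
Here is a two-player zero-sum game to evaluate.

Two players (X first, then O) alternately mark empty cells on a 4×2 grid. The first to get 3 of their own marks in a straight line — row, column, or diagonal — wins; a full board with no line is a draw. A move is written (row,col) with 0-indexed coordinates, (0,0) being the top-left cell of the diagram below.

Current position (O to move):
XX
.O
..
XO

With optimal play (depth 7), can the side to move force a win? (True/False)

O winning at [XX/.O/../XO]: True

[XX/.O/../XO] O move#1: (1,0):+0/XX/OO/../XO, (2,0):+0/XX/.O/O./XO, (2,1):+1/XX/.O/.O/XO*
[XX/.O/.O/XO] end (terminal -1, X#2); searched XX/.O/../XO to 7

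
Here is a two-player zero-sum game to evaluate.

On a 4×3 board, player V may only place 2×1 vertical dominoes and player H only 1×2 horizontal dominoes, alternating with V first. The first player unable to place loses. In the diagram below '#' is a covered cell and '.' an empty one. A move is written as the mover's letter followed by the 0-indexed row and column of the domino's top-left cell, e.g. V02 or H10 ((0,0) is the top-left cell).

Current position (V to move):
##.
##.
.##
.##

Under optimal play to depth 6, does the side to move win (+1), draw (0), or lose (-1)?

p1 V@[##./##./.##/.##]: V02[###/###/.##/.##]+1* V20[##./##./###/###]+1
p2 H@[###/###/.##/.##] terminal -1; root [##./##./.##/.##] d6

value(##./##./.##/.##, V) = +1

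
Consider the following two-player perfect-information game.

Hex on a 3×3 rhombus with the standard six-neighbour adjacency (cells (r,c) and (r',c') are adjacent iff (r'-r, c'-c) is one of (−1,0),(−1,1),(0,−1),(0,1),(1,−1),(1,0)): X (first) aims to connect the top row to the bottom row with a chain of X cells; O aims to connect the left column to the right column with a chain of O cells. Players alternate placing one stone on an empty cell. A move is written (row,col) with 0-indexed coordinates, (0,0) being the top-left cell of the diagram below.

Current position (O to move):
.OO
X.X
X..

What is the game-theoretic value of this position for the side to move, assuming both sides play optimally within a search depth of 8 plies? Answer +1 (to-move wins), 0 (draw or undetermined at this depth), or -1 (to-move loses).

[.OO/X.X/X..] O move#1: (0,0):+1/OOO/X.X/X..*, (1,1):-1/.OO/XOX/X.., (2,1):-1/.OO/X.X/XO., (2,2):-1/.OO/X.X/X.O
[OOO/X.X/X..] end (terminal -1, X#2); searched .OO/X.X/X.. to 8

value(.OO/X.X/X.., O) = +1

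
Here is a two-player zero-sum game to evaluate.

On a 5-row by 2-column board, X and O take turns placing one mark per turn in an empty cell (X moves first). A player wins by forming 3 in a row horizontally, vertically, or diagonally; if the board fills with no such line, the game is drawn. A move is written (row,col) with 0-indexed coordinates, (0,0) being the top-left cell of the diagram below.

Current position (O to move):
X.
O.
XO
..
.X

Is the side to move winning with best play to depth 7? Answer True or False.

ply 1, O at X./O./XO/../.X | (0,1)=+0→XO/O./XO/../.X; (1,1)=+1→X./OO/XO/../.X*; (3,0)=+0→X./O./XO/O./.X; (3,1)=+0→X./O./XO/.O/.X; (4,0)=+0→X./O./XO/../OX
ply 2, X at X./OO/XO/../.X | (0,1)=-1→XX/OO/XO/../.X*; (3,0)=-1→X./OO/XO/X./.X; (3,1)=-1→X./OO/XO/.X/.X; (4,0)=-1→X./OO/XO/../XX
ply 3, O at XX/OO/XO/../.X | (3,0)=+0→XX/OO/XO/O./.X; (3,1)=+1→XX/OO/XO/.O/.X*; (4,0)=+0→XX/OO/XO/../OX
ply 4: XX/OO/XO/.O/.X is terminal -1 (X); from X./O./XO/../.X depth 7

O winning at [X./O./XO/../.X]: True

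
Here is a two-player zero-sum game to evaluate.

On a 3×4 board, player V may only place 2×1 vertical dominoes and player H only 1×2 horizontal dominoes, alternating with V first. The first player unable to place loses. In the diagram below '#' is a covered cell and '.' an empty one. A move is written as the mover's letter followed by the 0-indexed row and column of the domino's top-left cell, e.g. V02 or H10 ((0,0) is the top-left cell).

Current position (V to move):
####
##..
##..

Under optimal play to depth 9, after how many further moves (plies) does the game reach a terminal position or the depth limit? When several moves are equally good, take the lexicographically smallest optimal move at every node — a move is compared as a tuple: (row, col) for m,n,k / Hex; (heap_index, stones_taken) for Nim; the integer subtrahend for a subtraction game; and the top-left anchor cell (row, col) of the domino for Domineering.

[####/##../##..] V move#1: V12:+1/####/###./###.*, V13:+1/####/##.#/##.#
[####/###./###.] end (terminal -1, H#2); searched ####/##../##.. to 9

PV length from [####/##../##..]: 1 ply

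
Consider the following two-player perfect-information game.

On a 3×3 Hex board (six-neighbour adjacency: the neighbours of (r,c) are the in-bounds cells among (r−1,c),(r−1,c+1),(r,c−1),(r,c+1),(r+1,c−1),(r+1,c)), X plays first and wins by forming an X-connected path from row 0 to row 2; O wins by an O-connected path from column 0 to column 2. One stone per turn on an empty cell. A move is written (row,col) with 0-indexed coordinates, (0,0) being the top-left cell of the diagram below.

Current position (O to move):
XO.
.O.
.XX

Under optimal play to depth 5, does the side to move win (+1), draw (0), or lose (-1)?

[XO./.O./.XX] O move#1: (0,2):+1/XOO/.O./.XX*, (1,0):+1/XO./OO./.XX, (1,2):+1/XO./.OO/.XX, (2,0):+1/XO./.O./OXX
[XOO/.O./.XX] X move#2: (1,0):-1/XOO/XO./.XX*, (1,2):-1/XOO/.OX/.XX, (2,0):-1/XOO/.O./XXX
[XOO/XO./.XX] O move#3: (1,2):-1/XOO/XOO/.XX, (2,0):+1/XOO/XO./OXX*
[XOO/XO./OXX] end (terminal -1, X#4); searched XO./.O./.XX to 5

value(XO./.O./.XX, O) = +1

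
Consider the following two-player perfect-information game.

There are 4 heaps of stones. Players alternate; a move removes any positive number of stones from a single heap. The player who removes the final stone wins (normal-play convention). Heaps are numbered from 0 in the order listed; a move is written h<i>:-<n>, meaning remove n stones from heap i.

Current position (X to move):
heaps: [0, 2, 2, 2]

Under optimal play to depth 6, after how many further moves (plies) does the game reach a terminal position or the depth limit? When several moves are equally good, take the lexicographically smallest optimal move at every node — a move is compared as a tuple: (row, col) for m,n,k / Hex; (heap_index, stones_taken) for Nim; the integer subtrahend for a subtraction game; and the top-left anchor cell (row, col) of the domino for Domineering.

p1 X@[(0,2,2,2)]: h1:-1[(0,1,2,2)]-1 h1:-2[(0,0,2,2)]+1* h2:-1[(0,2,1,2)]-1 h2:-2[(0,2,0,2)]+1 h3:-1[(0,2,2,1)]-1 h3:-2[(0,2,2,0)]+1
p2 O@[(0,0,2,2)]: h2:-1[(0,0,1,2)]-1* h2:-2[(0,0,0,2)]-1 h3:-1[(0,0,2,1)]-1 h3:-2[(0,0,2,0)]-1
p3 X@[(0,0,1,2)]: h2:-1[(0,0,0,2)]-1 h3:-1[(0,0,1,1)]+1* h3:-2[(0,0,1,0)]-1
p4 O@[(0,0,1,1)]: h2:-1[(0,0,0,1)]-1* h3:-1[(0,0,1,0)]-1
p5 X@[(0,0,0,1)]: h3:-1[(0,0,0,0)]+1*
p6 O@[(0,0,0,0)] terminal -1; root [(0,2,2,2)] d6

PV length from [(0,2,2,2)]: 5 plies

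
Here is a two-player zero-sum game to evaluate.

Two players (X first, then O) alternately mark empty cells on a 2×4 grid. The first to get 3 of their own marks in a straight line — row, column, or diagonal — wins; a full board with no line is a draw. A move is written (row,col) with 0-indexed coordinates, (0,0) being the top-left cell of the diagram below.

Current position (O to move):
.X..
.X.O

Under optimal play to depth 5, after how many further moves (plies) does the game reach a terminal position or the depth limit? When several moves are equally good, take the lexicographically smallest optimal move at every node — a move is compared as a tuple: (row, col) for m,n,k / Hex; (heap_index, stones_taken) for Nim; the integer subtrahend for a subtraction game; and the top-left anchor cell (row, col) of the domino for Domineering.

[.X../.X.O] O move#1: (0,0):+0/OX../.X.O*, (0,2):+0/.XO./.X.O, (0,3):+0/.X.O/.X.O, (1,0):-1/.X../OX.O, (1,2):-1/.X../.XOO
[OX../.X.O] X move#2: (0,2):+0/OXX./.X.O*, (0,3):+0/OX.X/.X.O, (1,0):+0/OX../XX.O, (1,2):+0/OX../.XXO
[OXX./.X.O] O move#3: (0,3):+0/OXXO/.X.O*, (1,0):-1/OXX./OX.O, (1,2):-1/OXX./.XOO
[OXXO/.X.O] X move#4: (1,0):+0/OXXO/XX.O*, (1,2):+0/OXXO/.XXO
[OXXO/XX.O] O move#5: (1,2):+0/OXXO/XXOO*
[OXXO/XXOO] end (terminal +0, X#6); searched .X../.X.O to 5

PV length from [.X../.X.O]: 5 plies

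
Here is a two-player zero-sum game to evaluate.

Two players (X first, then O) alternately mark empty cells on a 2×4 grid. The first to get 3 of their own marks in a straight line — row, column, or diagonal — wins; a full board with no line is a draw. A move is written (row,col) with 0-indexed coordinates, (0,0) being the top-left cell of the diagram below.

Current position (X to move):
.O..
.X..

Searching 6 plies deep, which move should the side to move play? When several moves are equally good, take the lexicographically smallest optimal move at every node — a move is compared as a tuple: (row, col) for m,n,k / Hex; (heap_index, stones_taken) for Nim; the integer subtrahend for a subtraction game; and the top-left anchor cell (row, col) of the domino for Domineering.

X's best at [.O../.X..]: (1,2)

p1 X@[.O../.X..]: (0,0)[XO../.X..]+0 (0,2)[.OX./.X..]+0 (0,3)[.O.X/.X..]+0 (1,0)[.O../XX..]+0 (1,2)[.O../.XX.]+1* (1,3)[.O../.X.X]+0
p2 O@[.O../.XX.]: (0,0)[OO../.XX.]-1* (0,2)[.OO./.XX.]-1 (0,3)[.O.O/.XX.]-1 (1,0)[.O../OXX.]-1 (1,3)[.O../.XXO]-1
p3 X@[OO../.XX.]: (0,2)[OOX./.XX.]+1* (0,3)[OO.X/.XX.]-1 (1,0)[OO../XXX.]+1 (1,3)[OO../.XXX]+1
p4 O@[OOX./.XX.]: (0,3)[OOXO/.XX.]-1* (1,0)[OOX./OXX.]-1 (1,3)[OOX./.XXO]-1
p5 X@[OOXO/.XX.]: (1,0)[OOXO/XXX.]+1* (1,3)[OOXO/.XXX]+1
p6 O@[OOXO/XXX.] terminal -1; root [.O../.X..] d6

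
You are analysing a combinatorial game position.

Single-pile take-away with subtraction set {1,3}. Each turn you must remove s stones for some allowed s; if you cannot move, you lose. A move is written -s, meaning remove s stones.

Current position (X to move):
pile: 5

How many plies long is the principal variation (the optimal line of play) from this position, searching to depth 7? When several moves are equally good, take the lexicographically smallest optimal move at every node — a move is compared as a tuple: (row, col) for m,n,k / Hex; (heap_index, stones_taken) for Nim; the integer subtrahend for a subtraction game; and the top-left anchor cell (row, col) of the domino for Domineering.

ply 1, X at 5 | -1=+1→4*; -3=+1→2
ply 2, O at 4 | -1=-1→3*; -3=-1→1
ply 3, X at 3 | -1=+1→2*; -3=+1→0
ply 4, O at 2 | -1=-1→1*
ply 5, X at 1 | -1=+1→0*
ply 6: 0 is terminal -1 (O); from 5 depth 7

PV length from [5]: 5 plies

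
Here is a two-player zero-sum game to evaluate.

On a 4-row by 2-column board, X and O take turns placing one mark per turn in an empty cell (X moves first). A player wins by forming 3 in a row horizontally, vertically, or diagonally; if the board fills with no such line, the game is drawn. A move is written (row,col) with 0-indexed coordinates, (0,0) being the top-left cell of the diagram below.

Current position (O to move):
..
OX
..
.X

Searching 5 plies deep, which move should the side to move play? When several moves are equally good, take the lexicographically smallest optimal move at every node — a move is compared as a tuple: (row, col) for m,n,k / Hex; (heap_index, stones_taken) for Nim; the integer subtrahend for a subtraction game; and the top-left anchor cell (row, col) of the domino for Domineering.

ply 1, O at ../OX/../.X | (0,0)=-1→O./OX/../.X; (0,1)=-1→.O/OX/../.X; (2,0)=-1→../OX/O./.X; (2,1)=+0→../OX/.O/.X*; (3,0)=-1→../OX/../OX
ply 2, X at ../OX/.O/.X | (0,0)=+0→X./OX/.O/.X*; (0,1)=-1→.X/OX/.O/.X; (2,0)=+0→../OX/XO/.X; (3,0)=+0→../OX/.O/XX
ply 3, O at X./OX/.O/.X | (0,1)=+0→XO/OX/.O/.X*; (2,0)=+0→X./OX/OO/.X; (3,0)=+0→X./OX/.O/OX
ply 4, X at XO/OX/.O/.X | (2,0)=+0→XO/OX/XO/.X*; (3,0)=+0→XO/OX/.O/XX
ply 5, O at XO/OX/XO/.X | (3,0)=+0→XO/OX/XO/OX*
ply 6: XO/OX/XO/OX is terminal +0 (X); from ../OX/../.X depth 5

O's best at [../OX/../.X]: (2,1)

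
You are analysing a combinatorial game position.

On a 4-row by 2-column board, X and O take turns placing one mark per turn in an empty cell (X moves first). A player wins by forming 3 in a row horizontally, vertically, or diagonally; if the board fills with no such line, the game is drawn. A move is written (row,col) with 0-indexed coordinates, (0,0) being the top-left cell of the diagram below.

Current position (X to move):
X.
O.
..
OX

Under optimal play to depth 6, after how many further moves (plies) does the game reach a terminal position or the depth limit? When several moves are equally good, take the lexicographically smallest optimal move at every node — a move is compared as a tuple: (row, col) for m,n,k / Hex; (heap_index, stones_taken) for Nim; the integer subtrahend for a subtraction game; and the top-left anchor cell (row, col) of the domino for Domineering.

PV length from [X./O./../OX]: 4 plies

ply 1, X at X./O./../OX | (0,1)=-1→XX/O./../OX; (1,1)=-1→X./OX/../OX; (2,0)=+0→X./O./X./OX*; (2,1)=-1→X./O./.X/OX
ply 2, O at X./O./X./OX | (0,1)=+0→XO/O./X./OX*; (1,1)=+0→X./OO/X./OX; (2,1)=+0→X./O./XO/OX
ply 3, X at XO/O./X./OX | (1,1)=+0→XO/OX/X./OX*; (2,1)=+0→XO/O./XX/OX
ply 4, O at XO/OX/X./OX | (2,1)=+0→XO/OX/XO/OX*
ply 5: XO/OX/XO/OX is terminal +0 (X); from X./O./../OX depth 6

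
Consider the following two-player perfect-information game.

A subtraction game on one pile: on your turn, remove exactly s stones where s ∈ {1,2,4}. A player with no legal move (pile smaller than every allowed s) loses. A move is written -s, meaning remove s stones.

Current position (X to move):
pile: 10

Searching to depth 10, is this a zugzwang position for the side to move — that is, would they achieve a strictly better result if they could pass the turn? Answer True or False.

zugzwang(10, X) = False

ply 1, X at 10 | -1=+1→9*; -2=-1→8; -4=+1→6
ply 2, O at 9 | -1=-1→8*; -2=-1→7; -4=-1→5
ply 3, X at 8 | -1=-1→7; -2=+1→6*; -4=-1→4
ply 4, O at 6 | -1=-1→5*; -2=-1→4; -4=-1→2
ply 5, X at 5 | -1=-1→4; -2=+1→3*; -4=-1→1
ply 6, O at 3 | -1=-1→2*; -2=-1→1
ply 7, X at 2 | -1=-1→1; -2=+1→0*
ply 8: 0 is terminal -1 (O); from 10 depth 10
if X skipped the turn, O would face:
~ ply 1, O at 10 | -1=+1→9*; -2=-1→8; -4=+1→6
~ ply 2, X at 9 | -1=-1→8*; -2=-1→7; -4=-1→5
~ ply 3, O at 8 | -1=-1→7; -2=+1→6*; -4=-1→4
~ ply 4, X at 6 | -1=-1→5*; -2=-1→4; -4=-1→2
~ ply 5, O at 5 | -1=-1→4; -2=+1→3*; -4=-1→1
~ ply 6, X at 3 | -1=-1→2*; -2=-1→1
~ ply 7, O at 2 | -1=-1→1; -2=+1→0*
~ ply 8: 0 is terminal -1 (X); from 10 depth 10
compare (X): move=+1 vs pass=-1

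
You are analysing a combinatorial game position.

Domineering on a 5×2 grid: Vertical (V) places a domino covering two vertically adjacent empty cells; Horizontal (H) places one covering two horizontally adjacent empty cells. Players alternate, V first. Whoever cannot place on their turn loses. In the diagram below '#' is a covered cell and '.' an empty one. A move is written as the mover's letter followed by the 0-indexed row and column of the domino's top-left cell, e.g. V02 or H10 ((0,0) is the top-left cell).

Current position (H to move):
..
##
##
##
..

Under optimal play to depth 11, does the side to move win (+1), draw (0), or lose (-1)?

ply 1, H at ../##/##/##/.. | H00=+1→##/##/##/##/..*; H40=+1→../##/##/##/##
ply 2: ##/##/##/##/.. is terminal -1 (V); from ../##/##/##/.. depth 11

value(../##/##/##/.., H) = +1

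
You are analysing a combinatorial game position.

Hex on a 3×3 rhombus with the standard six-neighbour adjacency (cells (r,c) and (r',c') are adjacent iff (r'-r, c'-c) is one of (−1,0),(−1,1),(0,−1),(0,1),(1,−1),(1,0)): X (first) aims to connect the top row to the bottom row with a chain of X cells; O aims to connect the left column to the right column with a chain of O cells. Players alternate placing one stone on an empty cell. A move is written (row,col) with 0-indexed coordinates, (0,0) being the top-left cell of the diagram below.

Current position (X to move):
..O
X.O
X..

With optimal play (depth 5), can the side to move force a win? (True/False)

ply 1, X at ..O/X.O/X.. | (0,0)=+1→X.O/X.O/X..*; (0,1)=+1→.XO/X.O/X..; (1,1)=+1→..O/XXO/X..; (2,1)=+1→..O/X.O/XX.; (2,2)=+1→..O/X.O/X.X
ply 2: X.O/X.O/X.. is terminal -1 (O); from ..O/X.O/X.. depth 5

X winning at [..O/X.O/X..]: True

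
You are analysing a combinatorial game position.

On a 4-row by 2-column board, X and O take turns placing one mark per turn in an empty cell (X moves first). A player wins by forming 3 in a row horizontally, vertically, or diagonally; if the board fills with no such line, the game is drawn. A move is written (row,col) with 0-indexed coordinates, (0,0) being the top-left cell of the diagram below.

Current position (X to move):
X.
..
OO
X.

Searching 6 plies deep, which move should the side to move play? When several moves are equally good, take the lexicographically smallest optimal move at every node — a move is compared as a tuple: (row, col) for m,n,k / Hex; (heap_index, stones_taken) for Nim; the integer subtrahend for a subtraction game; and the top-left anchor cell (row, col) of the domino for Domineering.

X's best at [X./../OO/X.]: (0,1)

ply 1, X at X./../OO/X. | (0,1)=+0→XX/../OO/X.*; (1,0)=-1→X./X./OO/X.; (1,1)=+0→X./.X/OO/X.; (3,1)=+0→X./../OO/XX
ply 2, O at XX/../OO/X. | (1,0)=+0→XX/O./OO/X.*; (1,1)=+0→XX/.O/OO/X.; (3,1)=+0→XX/../OO/XO
ply 3, X at XX/O./OO/X. | (1,1)=+0→XX/OX/OO/X.*; (3,1)=+0→XX/O./OO/XX
ply 4, O at XX/OX/OO/X. | (3,1)=+0→XX/OX/OO/XO*
ply 5: XX/OX/OO/XO is terminal +0 (X); from X./../OO/X. depth 6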